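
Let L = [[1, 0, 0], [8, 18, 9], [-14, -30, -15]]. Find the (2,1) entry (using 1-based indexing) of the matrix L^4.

Characteristic polynomial: λ^3 - 4λ^2 + 3λ = λ(λ - 3)(λ - 1), so the eigenvalues are 0, 1, 3.
λ=1: eigenvector (1, -1, 1).
λ=0: eigenvector (0, 1, -2).
λ=3: eigenvector (0, 3, -5).
P = [[1, 0, 0], [-1, 1, 3], [1, -2, -5]], D = diag(1, 0, 3), P⁻¹ = [[1, 0, 0], [-2, -5, -3], [1, 2, 1]].
L⁴ = P·diag(1, 0, 81)·P⁻¹ = [[1, 0, 0], [242, 486, 243], [-404, -810, -405]].
The requested entry is 242.

242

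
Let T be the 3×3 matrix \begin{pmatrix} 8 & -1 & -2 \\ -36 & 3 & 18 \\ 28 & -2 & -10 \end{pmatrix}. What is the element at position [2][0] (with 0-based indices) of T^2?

Characteristic polynomial: r^3 - r^2 - 30r + 72 = (r - 4)(r - 3)(r + 6), so the eigenvalues are -6, 3, 4.
r=4: eigenvector (1, 0, 2).
r=3: eigenvector (1, 1, 2).
r=-6: eigenvector (0, -2, 1).
P = [[1, 1, 0], [0, 1, -2], [2, 2, 1]], D = diag(4, 3, -6), P⁻¹ = [[5, -1, -2], [-4, 1, 2], [-2, 0, 1]].
T² = P·diag(16, 9, 36)·P⁻¹ = [[44, -7, -14], [108, 9, -54], [16, -14, 8]].
The requested entry is 16.

16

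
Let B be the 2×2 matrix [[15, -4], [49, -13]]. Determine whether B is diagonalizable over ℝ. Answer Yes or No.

No

Characteristic polynomial: p(μ) = μ^2 - 2μ + 1 = (μ - 1)^2.
μ = 1 has algebraic multiplicity 2; rank(B − 1I) = 1, so geometric multiplicity = 1.
Geometric multiplicity < algebraic multiplicity, so B is not diagonalizable.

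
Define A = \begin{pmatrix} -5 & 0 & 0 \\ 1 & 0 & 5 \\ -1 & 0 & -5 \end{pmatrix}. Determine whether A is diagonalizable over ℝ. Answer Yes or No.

No

Characteristic polynomial: p(λ) = λ^3 + 10λ^2 + 25λ = λ(λ + 5)^2.
λ = -5 has algebraic multiplicity 2; rank(A + 5I) = 2, so geometric multiplicity = 1.
Geometric multiplicity < algebraic multiplicity, so A is not diagonalizable.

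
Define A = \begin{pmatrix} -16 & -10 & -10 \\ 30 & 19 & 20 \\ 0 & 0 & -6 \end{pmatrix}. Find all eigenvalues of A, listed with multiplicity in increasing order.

Characteristic polynomial: p(λ) = λ^3 + 3λ^2 - 22λ - 24 = (λ - 4)(λ + 1)(λ + 6).
Roots (with multiplicity): -6, -1, 4.

-6, -1, 4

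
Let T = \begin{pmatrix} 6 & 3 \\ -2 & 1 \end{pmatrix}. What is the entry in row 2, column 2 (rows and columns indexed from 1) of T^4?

Characteristic polynomial: r^2 - 7r + 12 = (r - 4)(r - 3), so the eigenvalues are 3, 4.
r=3: eigenvector (-1, 1).
r=4: eigenvector (3, -2).
P = [[-1, 3], [1, -2]], D = diag(3, 4), P⁻¹ = [[2, 3], [1, 1]].
T⁴ = P·diag(81, 256)·P⁻¹ = [[606, 525], [-350, -269]].
The requested entry is -269.

-269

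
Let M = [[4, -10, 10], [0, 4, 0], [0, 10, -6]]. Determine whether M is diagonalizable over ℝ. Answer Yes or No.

Characteristic polynomial: p(r) = r^3 - 2r^2 - 32r + 96 = (r - 4)^2(r + 6).
r = 4 has algebraic multiplicity 2; rank(M − 4I) = 1, so geometric multiplicity = 2.
Every eigenvalue has geometric = algebraic multiplicity, so M is diagonalizable.

Yes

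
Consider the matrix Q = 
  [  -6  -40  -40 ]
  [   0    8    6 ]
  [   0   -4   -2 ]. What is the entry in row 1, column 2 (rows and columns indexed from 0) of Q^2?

Characteristic polynomial: s^3 - 28s + 48 = (s - 4)(s - 2)(s + 6), so the eigenvalues are -6, 2, 4.
s=-6: eigenvector (1, 0, 0).
s=4: eigenvector (-4, 3, -2).
s=2: eigenvector (0, -1, 1).
P = [[1, -4, 0], [0, 3, -1], [0, -2, 1]], D = diag(-6, 4, 2), P⁻¹ = [[1, 4, 4], [0, 1, 1], [0, 2, 3]].
Q² = P·diag(36, 16, 4)·P⁻¹ = [[36, 80, 80], [0, 40, 36], [0, -24, -20]].
The requested entry is 36.

36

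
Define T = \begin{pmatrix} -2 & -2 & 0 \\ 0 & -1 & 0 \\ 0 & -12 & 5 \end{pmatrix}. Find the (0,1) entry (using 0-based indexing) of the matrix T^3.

-14

Characteristic polynomial: s^3 - 2s^2 - 13s - 10 = (s - 5)(s + 1)(s + 2), so the eigenvalues are -2, -1, 5.
s=-2: eigenvector (1, 0, 0).
s=-1: eigenvector (-2, 1, 2).
s=5: eigenvector (0, 0, 1).
P = [[1, -2, 0], [0, 1, 0], [0, 2, 1]], D = diag(-2, -1, 5), P⁻¹ = [[1, 2, 0], [0, 1, 0], [0, -2, 1]].
T³ = P·diag(-8, -1, 125)·P⁻¹ = [[-8, -14, 0], [0, -1, 0], [0, -252, 125]].
The requested entry is -14.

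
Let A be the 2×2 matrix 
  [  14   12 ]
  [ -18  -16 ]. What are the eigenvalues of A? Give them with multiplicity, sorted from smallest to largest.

-4, 2

Characteristic polynomial: p(t) = t^2 + 2t - 8 = (t - 2)(t + 4).
Roots (with multiplicity): -4, 2.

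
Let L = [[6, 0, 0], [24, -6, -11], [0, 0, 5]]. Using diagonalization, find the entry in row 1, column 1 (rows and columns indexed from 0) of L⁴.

1296

Characteristic polynomial: s^3 - 5s^2 - 36s + 180 = (s - 6)(s - 5)(s + 6), so the eigenvalues are -6, 5, 6.
s=6: eigenvector (1, 2, 0).
s=-6: eigenvector (0, 1, 0).
s=5: eigenvector (0, -1, 1).
P = [[1, 0, 0], [2, 1, -1], [0, 0, 1]], D = diag(6, -6, 5), P⁻¹ = [[1, 0, 0], [-2, 1, 1], [0, 0, 1]].
L⁴ = P·diag(1296, 1296, 625)·P⁻¹ = [[1296, 0, 0], [0, 1296, 671], [0, 0, 625]].
The requested entry is 1296.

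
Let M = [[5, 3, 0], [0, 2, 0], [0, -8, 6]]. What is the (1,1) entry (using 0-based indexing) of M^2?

Characteristic polynomial: t^3 - 13t^2 + 52t - 60 = (t - 6)(t - 5)(t - 2), so the eigenvalues are 2, 5, 6.
t=5: eigenvector (1, 0, 0).
t=2: eigenvector (-1, 1, 2).
t=6: eigenvector (0, 0, 1).
P = [[1, -1, 0], [0, 1, 0], [0, 2, 1]], D = diag(5, 2, 6), P⁻¹ = [[1, 1, 0], [0, 1, 0], [0, -2, 1]].
M² = P·diag(25, 4, 36)·P⁻¹ = [[25, 21, 0], [0, 4, 0], [0, -64, 36]].
The requested entry is 4.

4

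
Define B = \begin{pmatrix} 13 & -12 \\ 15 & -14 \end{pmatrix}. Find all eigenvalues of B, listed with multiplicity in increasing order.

Characteristic polynomial: p(r) = r^2 + r - 2 = (r - 1)(r + 2).
Roots (with multiplicity): -2, 1.

-2, 1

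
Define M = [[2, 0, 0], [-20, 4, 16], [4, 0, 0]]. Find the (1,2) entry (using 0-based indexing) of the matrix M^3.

Characteristic polynomial: s^3 - 6s^2 + 8s = s(s - 4)(s - 2), so the eigenvalues are 0, 2, 4.
s=2: eigenvector (1, -6, 2).
s=4: eigenvector (0, 1, 0).
s=0: eigenvector (0, -4, 1).
P = [[1, 0, 0], [-6, 1, -4], [2, 0, 1]], D = diag(2, 4, 0), P⁻¹ = [[1, 0, 0], [-2, 1, 4], [-2, 0, 1]].
M³ = P·diag(8, 64, 0)·P⁻¹ = [[8, 0, 0], [-176, 64, 256], [16, 0, 0]].
The requested entry is 256.

256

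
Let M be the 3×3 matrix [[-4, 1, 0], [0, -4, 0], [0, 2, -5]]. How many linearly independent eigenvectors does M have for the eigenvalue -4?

1

M + 4I = [[0, 1, 0], [0, 0, 0], [0, 2, -1]].
This matrix has rank 2, so its null space has dimension 3 − 2 = 1.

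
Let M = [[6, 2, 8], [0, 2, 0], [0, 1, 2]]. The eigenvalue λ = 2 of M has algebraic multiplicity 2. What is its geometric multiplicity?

1

M − 2I = [[4, 2, 8], [0, 0, 0], [0, 1, 0]].
This matrix has rank 2, so its null space has dimension 3 − 2 = 1.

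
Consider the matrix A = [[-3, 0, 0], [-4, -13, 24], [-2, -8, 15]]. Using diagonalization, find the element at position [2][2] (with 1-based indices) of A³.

-85

Characteristic polynomial: s^3 + s^2 - 9s - 9 = (s - 3)(s + 1)(s + 3), so the eigenvalues are -3, -1, 3.
s=-3: eigenvector (1, 2, 1).
s=3: eigenvector (0, -3, -2).
s=-1: eigenvector (0, 2, 1).
P = [[1, 0, 0], [2, -3, 2], [1, -2, 1]], D = diag(-3, 3, -1), P⁻¹ = [[1, 0, 0], [0, 1, -2], [-1, 2, -3]].
A³ = P·diag(-27, 27, -1)·P⁻¹ = [[-27, 0, 0], [-52, -85, 168], [-26, -56, 111]].
The requested entry is -85.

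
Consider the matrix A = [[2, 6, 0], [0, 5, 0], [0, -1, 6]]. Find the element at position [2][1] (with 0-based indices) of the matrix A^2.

-11

Characteristic polynomial: r^3 - 13r^2 + 52r - 60 = (r - 6)(r - 5)(r - 2), so the eigenvalues are 2, 5, 6.
r=2: eigenvector (1, 0, 0).
r=5: eigenvector (2, 1, 1).
r=6: eigenvector (0, 0, 1).
P = [[1, 2, 0], [0, 1, 0], [0, 1, 1]], D = diag(2, 5, 6), P⁻¹ = [[1, -2, 0], [0, 1, 0], [0, -1, 1]].
A² = P·diag(4, 25, 36)·P⁻¹ = [[4, 42, 0], [0, 25, 0], [0, -11, 36]].
The requested entry is -11.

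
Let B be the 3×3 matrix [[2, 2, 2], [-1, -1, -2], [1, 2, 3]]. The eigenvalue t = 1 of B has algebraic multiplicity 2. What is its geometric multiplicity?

2

B − 1I = [[1, 2, 2], [-1, -2, -2], [1, 2, 2]].
This matrix has rank 1, so its null space has dimension 3 − 1 = 2.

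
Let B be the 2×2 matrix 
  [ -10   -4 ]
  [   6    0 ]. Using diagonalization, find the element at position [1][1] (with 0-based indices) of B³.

Characteristic polynomial: λ^2 + 10λ + 24 = (λ + 4)(λ + 6), so the eigenvalues are -6, -4.
λ=-4: eigenvector (2, -3).
λ=-6: eigenvector (1, -1).
P = [[2, 1], [-3, -1]], D = diag(-4, -6), P⁻¹ = [[-1, -1], [3, 2]].
B³ = P·diag(-64, -216)·P⁻¹ = [[-520, -304], [456, 240]].
The requested entry is 240.

240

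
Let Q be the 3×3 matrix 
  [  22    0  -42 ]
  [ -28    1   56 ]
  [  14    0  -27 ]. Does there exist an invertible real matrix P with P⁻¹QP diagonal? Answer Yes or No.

Characteristic polynomial: p(r) = r^3 + 4r^2 - 11r + 6 = (r - 1)^2(r + 6).
r = 1 has algebraic multiplicity 2; rank(Q − 1I) = 1, so geometric multiplicity = 2.
Every eigenvalue has geometric = algebraic multiplicity, so Q is diagonalizable.

Yes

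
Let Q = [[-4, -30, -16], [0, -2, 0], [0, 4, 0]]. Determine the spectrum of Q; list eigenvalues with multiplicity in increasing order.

Characteristic polynomial: p(λ) = λ^3 + 6λ^2 + 8λ = λ(λ + 2)(λ + 4).
Roots (with multiplicity): -4, -2, 0.

-4, -2, 0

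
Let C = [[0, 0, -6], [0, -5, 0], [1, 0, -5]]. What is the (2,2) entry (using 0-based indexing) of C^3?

Characteristic polynomial: λ^3 + 10λ^2 + 31λ + 30 = (λ + 2)(λ + 3)(λ + 5), so the eigenvalues are -5, -3, -2.
λ=-2: eigenvector (3, 0, 1).
λ=-5: eigenvector (0, 1, 0).
λ=-3: eigenvector (2, 0, 1).
P = [[3, 0, 2], [0, 1, 0], [1, 0, 1]], D = diag(-2, -5, -3), P⁻¹ = [[1, 0, -2], [0, 1, 0], [-1, 0, 3]].
C³ = P·diag(-8, -125, -27)·P⁻¹ = [[30, 0, -114], [0, -125, 0], [19, 0, -65]].
The requested entry is -65.

-65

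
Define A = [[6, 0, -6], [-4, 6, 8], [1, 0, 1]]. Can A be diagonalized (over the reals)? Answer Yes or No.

Yes

Characteristic polynomial: p(r) = r^3 - 13r^2 + 54r - 72 = (r - 6)(r - 4)(r - 3).
All 3 eigenvalues are distinct, so A is diagonalizable.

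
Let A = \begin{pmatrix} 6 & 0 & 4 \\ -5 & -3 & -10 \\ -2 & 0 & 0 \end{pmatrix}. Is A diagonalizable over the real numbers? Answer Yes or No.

Characteristic polynomial: p(λ) = λ^3 - 3λ^2 - 10λ + 24 = (λ - 4)(λ - 2)(λ + 3).
All 3 eigenvalues are distinct, so A is diagonalizable.

Yes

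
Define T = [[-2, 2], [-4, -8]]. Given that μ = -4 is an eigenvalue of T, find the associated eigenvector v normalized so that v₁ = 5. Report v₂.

T + 4I = [[2, 2], [-4, -4]].
Solving (T + 4I)v = 0 gives the eigenspace spanned by (5, -5).
With v₁ = 5, v = (5, -5), so v₂ = -5.

-5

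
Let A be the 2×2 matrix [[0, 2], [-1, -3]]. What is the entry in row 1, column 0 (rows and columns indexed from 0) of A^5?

Characteristic polynomial: λ^2 + 3λ + 2 = (λ + 1)(λ + 2), so the eigenvalues are -2, -1.
λ=-2: eigenvector (-1, 1).
λ=-1: eigenvector (2, -1).
P = [[-1, 2], [1, -1]], D = diag(-2, -1), P⁻¹ = [[1, 2], [1, 1]].
A⁵ = P·diag(-32, -1)·P⁻¹ = [[30, 62], [-31, -63]].
The requested entry is -31.

-31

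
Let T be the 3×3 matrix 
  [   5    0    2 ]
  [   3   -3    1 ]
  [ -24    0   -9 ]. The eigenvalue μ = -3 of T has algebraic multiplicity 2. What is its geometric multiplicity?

1

T + 3I = [[8, 0, 2], [3, 0, 1], [-24, 0, -6]].
This matrix has rank 2, so its null space has dimension 3 − 2 = 1.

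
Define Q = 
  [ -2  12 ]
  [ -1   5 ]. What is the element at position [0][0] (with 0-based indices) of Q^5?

Characteristic polynomial: s^2 - 3s + 2 = (s - 2)(s - 1), so the eigenvalues are 1, 2.
s=1: eigenvector (4, 1).
s=2: eigenvector (3, 1).
P = [[4, 3], [1, 1]], D = diag(1, 2), P⁻¹ = [[1, -3], [-1, 4]].
Q⁵ = P·diag(1, 32)·P⁻¹ = [[-92, 372], [-31, 125]].
The requested entry is -92.

-92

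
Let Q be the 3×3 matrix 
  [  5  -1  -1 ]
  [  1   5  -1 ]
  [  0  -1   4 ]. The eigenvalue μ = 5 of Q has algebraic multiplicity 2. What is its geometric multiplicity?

1

Q − 5I = [[0, -1, -1], [1, 0, -1], [0, -1, -1]].
This matrix has rank 2, so its null space has dimension 3 − 2 = 1.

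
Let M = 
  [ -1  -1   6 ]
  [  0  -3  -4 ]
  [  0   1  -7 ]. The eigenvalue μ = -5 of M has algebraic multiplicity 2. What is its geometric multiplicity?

1

M + 5I = [[4, -1, 6], [0, 2, -4], [0, 1, -2]].
This matrix has rank 2, so its null space has dimension 3 − 2 = 1.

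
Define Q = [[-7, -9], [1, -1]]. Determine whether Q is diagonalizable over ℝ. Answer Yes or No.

No

Characteristic polynomial: p(r) = r^2 + 8r + 16 = (r + 4)^2.
r = -4 has algebraic multiplicity 2; rank(Q + 4I) = 1, so geometric multiplicity = 1.
Geometric multiplicity < algebraic multiplicity, so Q is not diagonalizable.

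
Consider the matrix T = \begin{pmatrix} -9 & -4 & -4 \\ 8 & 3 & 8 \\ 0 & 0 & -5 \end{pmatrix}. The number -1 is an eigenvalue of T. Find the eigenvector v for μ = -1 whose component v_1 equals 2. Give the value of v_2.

-4

T + 1I = [[-8, -4, -4], [8, 4, 8], [0, 0, -4]].
Solving (T + 1I)v = 0 gives the eigenspace spanned by (2, -4, 0).
With v_1 = 2, v = (2, -4, 0), so v_2 = -4.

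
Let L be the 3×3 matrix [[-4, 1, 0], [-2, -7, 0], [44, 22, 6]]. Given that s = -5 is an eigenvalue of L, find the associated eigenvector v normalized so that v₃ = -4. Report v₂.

L + 5I = [[1, 1, 0], [-2, -2, 0], [44, 22, 11]].
Solving (L + 5I)v = 0 gives the eigenspace spanned by (2, -2, -4).
With v₃ = -4, v = (2, -2, -4), so v₂ = -2.

-2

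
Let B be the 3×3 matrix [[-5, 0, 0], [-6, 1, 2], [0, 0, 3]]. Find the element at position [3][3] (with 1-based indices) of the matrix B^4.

81

Characteristic polynomial: μ^3 + μ^2 - 17μ + 15 = (μ - 3)(μ - 1)(μ + 5), so the eigenvalues are -5, 1, 3.
μ=-5: eigenvector (1, 1, 0).
μ=1: eigenvector (0, 1, 0).
μ=3: eigenvector (0, 1, 1).
P = [[1, 0, 0], [1, 1, 1], [0, 0, 1]], D = diag(-5, 1, 3), P⁻¹ = [[1, 0, 0], [-1, 1, -1], [0, 0, 1]].
B⁴ = P·diag(625, 1, 81)·P⁻¹ = [[625, 0, 0], [624, 1, 80], [0, 0, 81]].
The requested entry is 81.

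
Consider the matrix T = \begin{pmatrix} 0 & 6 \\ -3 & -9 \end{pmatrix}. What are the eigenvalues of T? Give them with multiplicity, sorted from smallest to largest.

Characteristic polynomial: p(μ) = μ^2 + 9μ + 18 = (μ + 3)(μ + 6).
Roots (with multiplicity): -6, -3.

-6, -3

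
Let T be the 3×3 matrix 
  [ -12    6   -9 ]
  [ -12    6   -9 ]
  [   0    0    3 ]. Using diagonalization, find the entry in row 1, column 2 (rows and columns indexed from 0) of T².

27

Characteristic polynomial: r^3 + 3r^2 - 18r = r(r - 3)(r + 6), so the eigenvalues are -6, 0, 3.
r=3: eigenvector (-1, -1, 1).
r=0: eigenvector (1, 2, 0).
r=-6: eigenvector (1, 1, 0).
P = [[-1, 1, 1], [-1, 2, 1], [1, 0, 0]], D = diag(3, 0, -6), P⁻¹ = [[0, 0, 1], [-1, 1, 0], [2, -1, 1]].
T² = P·diag(9, 0, 36)·P⁻¹ = [[72, -36, 27], [72, -36, 27], [0, 0, 9]].
The requested entry is 27.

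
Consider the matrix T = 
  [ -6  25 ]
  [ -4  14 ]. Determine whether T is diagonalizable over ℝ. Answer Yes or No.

No

Characteristic polynomial: p(r) = r^2 - 8r + 16 = (r - 4)^2.
r = 4 has algebraic multiplicity 2; rank(T − 4I) = 1, so geometric multiplicity = 1.
Geometric multiplicity < algebraic multiplicity, so T is not diagonalizable.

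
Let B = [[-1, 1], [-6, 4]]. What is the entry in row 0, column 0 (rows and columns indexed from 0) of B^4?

Characteristic polynomial: μ^2 - 3μ + 2 = (μ - 2)(μ - 1), so the eigenvalues are 1, 2.
μ=2: eigenvector (1, 3).
μ=1: eigenvector (-1, -2).
P = [[1, -1], [3, -2]], D = diag(2, 1), P⁻¹ = [[-2, 1], [-3, 1]].
B⁴ = P·diag(16, 1)·P⁻¹ = [[-29, 15], [-90, 46]].
The requested entry is -29.

-29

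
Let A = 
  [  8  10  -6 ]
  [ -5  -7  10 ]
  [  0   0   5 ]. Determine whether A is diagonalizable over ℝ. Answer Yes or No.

Characteristic polynomial: p(s) = s^3 - 6s^2 - s + 30 = (s - 5)(s - 3)(s + 2).
All 3 eigenvalues are distinct, so A is diagonalizable.

Yes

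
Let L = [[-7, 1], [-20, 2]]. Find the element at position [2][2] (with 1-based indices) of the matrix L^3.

Characteristic polynomial: t^2 + 5t + 6 = (t + 2)(t + 3), so the eigenvalues are -3, -2.
t=-2: eigenvector (1, 5).
t=-3: eigenvector (1, 4).
P = [[1, 1], [5, 4]], D = diag(-2, -3), P⁻¹ = [[-4, 1], [5, -1]].
L³ = P·diag(-8, -27)·P⁻¹ = [[-103, 19], [-380, 68]].
The requested entry is 68.

68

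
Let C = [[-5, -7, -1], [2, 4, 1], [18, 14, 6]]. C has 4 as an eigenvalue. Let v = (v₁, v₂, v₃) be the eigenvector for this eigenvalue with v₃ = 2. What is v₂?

C − 4I = [[-9, -7, -1], [2, 0, 1], [18, 14, 2]].
Solving (C − 4I)v = 0 gives the eigenspace spanned by (-1, 1, 2).
With v₃ = 2, v = (-1, 1, 2), so v₂ = 1.

1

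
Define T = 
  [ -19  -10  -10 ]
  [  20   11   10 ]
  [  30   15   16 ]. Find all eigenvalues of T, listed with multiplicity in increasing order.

Characteristic polynomial: p(r) = r^3 - 8r^2 + 13r - 6 = (r - 6)(r - 1)^2.
Roots (with multiplicity): 1, 1, 6.

1, 1, 6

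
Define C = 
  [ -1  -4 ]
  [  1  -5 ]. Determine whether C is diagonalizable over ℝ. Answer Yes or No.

No

Characteristic polynomial: p(μ) = μ^2 + 6μ + 9 = (μ + 3)^2.
μ = -3 has algebraic multiplicity 2; rank(C + 3I) = 1, so geometric multiplicity = 1.
Geometric multiplicity < algebraic multiplicity, so C is not diagonalizable.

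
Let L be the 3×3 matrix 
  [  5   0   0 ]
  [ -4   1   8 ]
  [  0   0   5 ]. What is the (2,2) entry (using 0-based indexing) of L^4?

Characteristic polynomial: μ^3 - 11μ^2 + 35μ - 25 = (μ - 5)^2(μ - 1), so the eigenvalues are 1, 5, 5.
μ=5: eigenvector (1, -3, -1).
μ=1: eigenvector (0, 1, 0).
μ=5: eigenvector (0, 2, 1).
P = [[1, 0, 0], [-3, 1, 2], [-1, 0, 1]], D = diag(5, 1, 5), P⁻¹ = [[1, 0, 0], [1, 1, -2], [1, 0, 1]].
L⁴ = P·diag(625, 1, 625)·P⁻¹ = [[625, 0, 0], [-624, 1, 1248], [0, 0, 625]].
The requested entry is 625.

625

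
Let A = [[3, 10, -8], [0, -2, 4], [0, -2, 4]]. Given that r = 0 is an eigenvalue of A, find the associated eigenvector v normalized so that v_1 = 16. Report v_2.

A = [[3, 10, -8], [0, -2, 4], [0, -2, 4]].
Solving (A)v = 0 gives the eigenspace spanned by (16, -8, -4).
With v_1 = 16, v = (16, -8, -4), so v_2 = -8.

-8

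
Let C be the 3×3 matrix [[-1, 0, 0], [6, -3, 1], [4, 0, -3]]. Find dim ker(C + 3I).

1

C + 3I = [[2, 0, 0], [6, 0, 1], [4, 0, 0]].
This matrix has rank 2, so its null space has dimension 3 − 2 = 1.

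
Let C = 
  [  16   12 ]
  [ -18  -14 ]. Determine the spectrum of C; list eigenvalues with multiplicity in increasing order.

Characteristic polynomial: p(s) = s^2 - 2s - 8 = (s - 4)(s + 2).
Roots (with multiplicity): -2, 4.

-2, 4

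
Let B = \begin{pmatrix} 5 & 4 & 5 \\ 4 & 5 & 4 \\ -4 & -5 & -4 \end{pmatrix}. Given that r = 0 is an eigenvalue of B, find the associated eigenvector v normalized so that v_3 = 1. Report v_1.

-1

B = [[5, 4, 5], [4, 5, 4], [-4, -5, -4]].
Solving (B)v = 0 gives the eigenspace spanned by (-1, 0, 1).
With v_3 = 1, v = (-1, 0, 1), so v_1 = -1.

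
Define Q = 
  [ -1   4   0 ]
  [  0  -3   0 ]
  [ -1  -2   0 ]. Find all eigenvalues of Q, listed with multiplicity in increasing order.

-3, -1, 0

Characteristic polynomial: p(μ) = μ^3 + 4μ^2 + 3μ = μ(μ + 1)(μ + 3).
Roots (with multiplicity): -3, -1, 0.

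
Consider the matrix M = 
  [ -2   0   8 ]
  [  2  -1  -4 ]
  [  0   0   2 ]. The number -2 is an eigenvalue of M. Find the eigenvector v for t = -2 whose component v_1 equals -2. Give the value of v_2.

4

M + 2I = [[0, 0, 8], [2, 1, -4], [0, 0, 4]].
Solving (M + 2I)v = 0 gives the eigenspace spanned by (-2, 4, 0).
With v_1 = -2, v = (-2, 4, 0), so v_2 = 4.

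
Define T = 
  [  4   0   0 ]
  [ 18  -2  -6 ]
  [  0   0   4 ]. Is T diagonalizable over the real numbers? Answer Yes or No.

Characteristic polynomial: p(λ) = λ^3 - 6λ^2 + 32 = (λ - 4)^2(λ + 2).
λ = 4 has algebraic multiplicity 2; rank(T − 4I) = 1, so geometric multiplicity = 2.
Every eigenvalue has geometric = algebraic multiplicity, so T is diagonalizable.

Yes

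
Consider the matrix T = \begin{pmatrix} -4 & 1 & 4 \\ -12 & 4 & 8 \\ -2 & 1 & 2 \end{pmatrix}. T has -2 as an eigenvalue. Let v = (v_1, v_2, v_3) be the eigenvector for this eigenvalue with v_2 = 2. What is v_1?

1

T + 2I = [[-2, 1, 4], [-12, 6, 8], [-2, 1, 4]].
Solving (T + 2I)v = 0 gives the eigenspace spanned by (1, 2, 0).
With v_2 = 2, v = (1, 2, 0), so v_1 = 1.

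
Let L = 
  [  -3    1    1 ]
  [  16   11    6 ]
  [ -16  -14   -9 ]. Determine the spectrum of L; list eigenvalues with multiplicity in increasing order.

-3, -3, 5

Characteristic polynomial: p(λ) = λ^3 + λ^2 - 21λ - 45 = (λ - 5)(λ + 3)^2.
Roots (with multiplicity): -3, -3, 5.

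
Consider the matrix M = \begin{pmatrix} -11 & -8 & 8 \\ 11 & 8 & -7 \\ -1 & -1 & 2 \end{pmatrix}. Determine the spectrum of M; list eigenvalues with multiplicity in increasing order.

Characteristic polynomial: p(s) = s^3 + s^2 - 5s + 3 = (s - 1)^2(s + 3).
Roots (with multiplicity): -3, 1, 1.

-3, 1, 1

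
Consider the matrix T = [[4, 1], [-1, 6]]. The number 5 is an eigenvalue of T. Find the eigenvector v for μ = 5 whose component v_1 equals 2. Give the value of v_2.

2

T − 5I = [[-1, 1], [-1, 1]].
Solving (T − 5I)v = 0 gives the eigenspace spanned by (2, 2).
With v_1 = 2, v = (2, 2), so v_2 = 2.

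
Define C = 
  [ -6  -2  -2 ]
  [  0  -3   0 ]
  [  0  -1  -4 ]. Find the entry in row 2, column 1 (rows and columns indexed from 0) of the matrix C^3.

Characteristic polynomial: t^3 + 13t^2 + 54t + 72 = (t + 3)(t + 4)(t + 6), so the eigenvalues are -6, -4, -3.
t=-3: eigenvector (0, 1, -1).
t=-6: eigenvector (1, 0, 0).
t=-4: eigenvector (-1, 0, 1).
P = [[0, 1, -1], [1, 0, 0], [-1, 0, 1]], D = diag(-3, -6, -4), P⁻¹ = [[0, 1, 0], [1, 1, 1], [0, 1, 1]].
C³ = P·diag(-27, -216, -64)·P⁻¹ = [[-216, -152, -152], [0, -27, 0], [0, -37, -64]].
The requested entry is -37.

-37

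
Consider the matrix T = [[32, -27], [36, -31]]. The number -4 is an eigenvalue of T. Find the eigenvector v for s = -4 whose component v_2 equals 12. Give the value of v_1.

T + 4I = [[36, -27], [36, -27]].
Solving (T + 4I)v = 0 gives the eigenspace spanned by (9, 12).
With v_2 = 12, v = (9, 12), so v_1 = 9.

9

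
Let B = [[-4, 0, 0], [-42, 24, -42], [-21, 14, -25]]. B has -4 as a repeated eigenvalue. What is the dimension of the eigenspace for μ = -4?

B + 4I = [[0, 0, 0], [-42, 28, -42], [-21, 14, -21]].
This matrix has rank 1, so its null space has dimension 3 − 1 = 2.

2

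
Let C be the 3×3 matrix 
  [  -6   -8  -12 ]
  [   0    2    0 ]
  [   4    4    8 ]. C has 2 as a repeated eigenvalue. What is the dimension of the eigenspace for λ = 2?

2

C − 2I = [[-8, -8, -12], [0, 0, 0], [4, 4, 6]].
This matrix has rank 1, so its null space has dimension 3 − 1 = 2.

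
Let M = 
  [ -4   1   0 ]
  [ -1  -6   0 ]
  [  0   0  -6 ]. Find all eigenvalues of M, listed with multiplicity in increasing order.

Characteristic polynomial: p(t) = t^3 + 16t^2 + 85t + 150 = (t + 5)^2(t + 6).
Roots (with multiplicity): -6, -5, -5.

-6, -5, -5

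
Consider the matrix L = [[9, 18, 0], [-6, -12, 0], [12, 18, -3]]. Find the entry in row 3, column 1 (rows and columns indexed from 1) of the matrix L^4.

Characteristic polynomial: r^3 + 6r^2 + 9r = r(r + 3)^2, so the eigenvalues are -3, -3, 0.
r=-3: eigenvector (-3, 2, -4).
r=0: eigenvector (-2, 1, -2).
r=-3: eigenvector (0, 0, 1).
P = [[-3, -2, 0], [2, 1, 0], [-4, -2, 1]], D = diag(-3, 0, -3), P⁻¹ = [[1, 2, 0], [-2, -3, 0], [0, 2, 1]].
L⁴ = P·diag(81, 0, 81)·P⁻¹ = [[-243, -486, 0], [162, 324, 0], [-324, -486, 81]].
The requested entry is -324.

-324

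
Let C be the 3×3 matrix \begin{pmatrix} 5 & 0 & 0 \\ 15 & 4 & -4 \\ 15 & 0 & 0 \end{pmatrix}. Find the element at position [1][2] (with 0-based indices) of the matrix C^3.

-64

Characteristic polynomial: μ^3 - 9μ^2 + 20μ = μ(μ - 5)(μ - 4), so the eigenvalues are 0, 4, 5.
μ=5: eigenvector (1, 3, 3).
μ=4: eigenvector (0, 1, 0).
μ=0: eigenvector (0, 1, 1).
P = [[1, 0, 0], [3, 1, 1], [3, 0, 1]], D = diag(5, 4, 0), P⁻¹ = [[1, 0, 0], [0, 1, -1], [-3, 0, 1]].
C³ = P·diag(125, 64, 0)·P⁻¹ = [[125, 0, 0], [375, 64, -64], [375, 0, 0]].
The requested entry is -64.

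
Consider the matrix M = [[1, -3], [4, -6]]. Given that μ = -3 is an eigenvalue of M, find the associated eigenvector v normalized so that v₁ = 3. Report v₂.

4

M + 3I = [[4, -3], [4, -3]].
Solving (M + 3I)v = 0 gives the eigenspace spanned by (3, 4).
With v₁ = 3, v = (3, 4), so v₂ = 4.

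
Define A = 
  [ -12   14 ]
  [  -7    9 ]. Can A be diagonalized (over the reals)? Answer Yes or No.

Characteristic polynomial: p(s) = s^2 + 3s - 10 = (s - 2)(s + 5).
All 2 eigenvalues are distinct, so A is diagonalizable.

Yes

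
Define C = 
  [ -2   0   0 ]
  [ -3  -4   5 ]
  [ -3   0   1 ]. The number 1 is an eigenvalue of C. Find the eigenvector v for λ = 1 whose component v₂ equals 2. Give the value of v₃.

2

C − 1I = [[-3, 0, 0], [-3, -5, 5], [-3, 0, 0]].
Solving (C − 1I)v = 0 gives the eigenspace spanned by (0, 2, 2).
With v₂ = 2, v = (0, 2, 2), so v₃ = 2.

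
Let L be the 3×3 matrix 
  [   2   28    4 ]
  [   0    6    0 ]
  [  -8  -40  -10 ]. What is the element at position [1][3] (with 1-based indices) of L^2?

-32

Characteristic polynomial: t^3 + 2t^2 - 36t - 72 = (t - 6)(t + 2)(t + 6), so the eigenvalues are -6, -2, 6.
t=-2: eigenvector (1, 0, -1).
t=6: eigenvector (3, 1, -4).
t=-6: eigenvector (-1, 0, 2).
P = [[1, 3, -1], [0, 1, 0], [-1, -4, 2]], D = diag(-2, 6, -6), P⁻¹ = [[2, -2, 1], [0, 1, 0], [1, 1, 1]].
L² = P·diag(4, 36, 36)·P⁻¹ = [[-28, 64, -32], [0, 36, 0], [64, -64, 68]].
The requested entry is -32.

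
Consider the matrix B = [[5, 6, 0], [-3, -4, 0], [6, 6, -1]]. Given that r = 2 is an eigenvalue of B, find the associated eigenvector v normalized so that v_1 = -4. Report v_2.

B − 2I = [[3, 6, 0], [-3, -6, 0], [6, 6, -3]].
Solving (B − 2I)v = 0 gives the eigenspace spanned by (-4, 2, -4).
With v_1 = -4, v = (-4, 2, -4), so v_2 = 2.

2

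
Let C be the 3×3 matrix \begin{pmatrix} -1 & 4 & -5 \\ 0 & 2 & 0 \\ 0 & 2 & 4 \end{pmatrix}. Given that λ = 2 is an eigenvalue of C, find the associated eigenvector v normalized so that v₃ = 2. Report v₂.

-2

C − 2I = [[-3, 4, -5], [0, 0, 0], [0, 2, 2]].
Solving (C − 2I)v = 0 gives the eigenspace spanned by (-6, -2, 2).
With v₃ = 2, v = (-6, -2, 2), so v₂ = -2.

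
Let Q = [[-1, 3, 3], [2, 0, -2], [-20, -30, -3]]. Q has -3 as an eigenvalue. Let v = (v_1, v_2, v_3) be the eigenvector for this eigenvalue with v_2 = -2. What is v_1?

Q + 3I = [[2, 3, 3], [2, 3, -2], [-20, -30, 0]].
Solving (Q + 3I)v = 0 gives the eigenspace spanned by (3, -2, 0).
With v_2 = -2, v = (3, -2, 0), so v_1 = 3.

3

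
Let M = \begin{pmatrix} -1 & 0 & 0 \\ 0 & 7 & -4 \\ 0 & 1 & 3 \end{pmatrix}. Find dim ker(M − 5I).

1

M − 5I = [[-6, 0, 0], [0, 2, -4], [0, 1, -2]].
This matrix has rank 2, so its null space has dimension 3 − 2 = 1.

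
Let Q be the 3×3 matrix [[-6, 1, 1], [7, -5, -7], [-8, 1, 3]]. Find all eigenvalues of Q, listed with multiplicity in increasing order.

Characteristic polynomial: p(t) = t^3 + 8t^2 + 5t - 50 = (t - 2)(t + 5)^2.
Roots (with multiplicity): -5, -5, 2.

-5, -5, 2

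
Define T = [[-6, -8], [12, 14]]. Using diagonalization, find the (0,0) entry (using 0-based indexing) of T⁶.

-93120

Characteristic polynomial: μ^2 - 8μ + 12 = (μ - 6)(μ - 2), so the eigenvalues are 2, 6.
μ=6: eigenvector (-2, 3).
μ=2: eigenvector (-1, 1).
P = [[-2, -1], [3, 1]], D = diag(6, 2), P⁻¹ = [[1, 1], [-3, -2]].
T⁶ = P·diag(46656, 64)·P⁻¹ = [[-93120, -93184], [139776, 139840]].
The requested entry is -93120.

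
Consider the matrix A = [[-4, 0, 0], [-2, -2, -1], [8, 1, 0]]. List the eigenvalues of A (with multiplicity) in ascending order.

Characteristic polynomial: p(s) = s^3 + 6s^2 + 9s + 4 = (s + 1)^2(s + 4).
Roots (with multiplicity): -4, -1, -1.

-4, -1, -1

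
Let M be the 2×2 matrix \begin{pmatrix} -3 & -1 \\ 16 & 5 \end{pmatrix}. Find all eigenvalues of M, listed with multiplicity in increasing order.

1, 1

Characteristic polynomial: p(μ) = μ^2 - 2μ + 1 = (μ - 1)^2.
Roots (with multiplicity): 1, 1.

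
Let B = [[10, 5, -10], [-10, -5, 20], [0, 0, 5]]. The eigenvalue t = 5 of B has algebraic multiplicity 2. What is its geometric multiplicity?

B − 5I = [[5, 5, -10], [-10, -10, 20], [0, 0, 0]].
This matrix has rank 1, so its null space has dimension 3 − 1 = 2.

2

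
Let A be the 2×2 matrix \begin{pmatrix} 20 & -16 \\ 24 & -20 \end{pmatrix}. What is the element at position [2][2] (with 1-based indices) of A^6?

4096

Characteristic polynomial: r^2 - 16 = (r - 4)(r + 4), so the eigenvalues are -4, 4.
r=4: eigenvector (1, 1).
r=-4: eigenvector (2, 3).
P = [[1, 2], [1, 3]], D = diag(4, -4), P⁻¹ = [[3, -2], [-1, 1]].
A⁶ = P·diag(4096, 4096)·P⁻¹ = [[4096, 0], [0, 4096]].
The requested entry is 4096.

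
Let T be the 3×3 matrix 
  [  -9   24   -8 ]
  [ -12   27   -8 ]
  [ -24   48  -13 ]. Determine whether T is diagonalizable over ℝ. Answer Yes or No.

Yes

Characteristic polynomial: p(λ) = λ^3 - 5λ^2 + 3λ + 9 = (λ - 3)^2(λ + 1).
λ = 3 has algebraic multiplicity 2; rank(T − 3I) = 1, so geometric multiplicity = 2.
Every eigenvalue has geometric = algebraic multiplicity, so T is diagonalizable.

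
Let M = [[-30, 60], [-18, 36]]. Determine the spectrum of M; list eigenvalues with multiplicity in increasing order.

Characteristic polynomial: p(μ) = μ^2 - 6μ = μ(μ - 6).
Roots (with multiplicity): 0, 6.

0, 6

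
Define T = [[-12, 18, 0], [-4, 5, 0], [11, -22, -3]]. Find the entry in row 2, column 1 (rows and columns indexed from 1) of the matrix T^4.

700

Characteristic polynomial: μ^3 + 10μ^2 + 33μ + 36 = (μ + 3)^2(μ + 4), so the eigenvalues are -4, -3, -3.
μ=-3: eigenvector (2, 1, -2).
μ=-4: eigenvector (9, 4, -11).
μ=-3: eigenvector (-4, -2, 5).
P = [[2, 9, -4], [1, 4, -2], [-2, -11, 5]], D = diag(-3, -4, -3), P⁻¹ = [[2, 1, 2], [1, -2, 0], [3, -4, 1]].
T⁴ = P·diag(81, 256, 81)·P⁻¹ = [[1656, -3150, 0], [700, -1319, 0], [-1925, 3850, 81]].
The requested entry is 700.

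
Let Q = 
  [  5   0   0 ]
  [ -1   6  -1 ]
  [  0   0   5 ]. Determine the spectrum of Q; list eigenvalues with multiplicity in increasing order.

Characteristic polynomial: p(λ) = λ^3 - 16λ^2 + 85λ - 150 = (λ - 6)(λ - 5)^2.
Roots (with multiplicity): 5, 5, 6.

5, 5, 6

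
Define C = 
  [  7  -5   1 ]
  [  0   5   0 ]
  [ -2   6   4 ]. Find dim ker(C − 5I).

C − 5I = [[2, -5, 1], [0, 0, 0], [-2, 6, -1]].
This matrix has rank 2, so its null space has dimension 3 − 2 = 1.

1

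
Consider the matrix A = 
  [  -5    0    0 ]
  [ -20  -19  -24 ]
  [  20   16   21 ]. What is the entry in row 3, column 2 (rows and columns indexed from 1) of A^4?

Characteristic polynomial: s^3 + 3s^2 - 25s - 75 = (s - 5)(s + 3)(s + 5), so the eigenvalues are -5, -3, 5.
s=-5: eigenvector (1, 2, -2).
s=-3: eigenvector (0, 3, -2).
s=5: eigenvector (0, -1, 1).
P = [[1, 0, 0], [2, 3, -1], [-2, -2, 1]], D = diag(-5, -3, 5), P⁻¹ = [[1, 0, 0], [0, 1, 1], [2, 2, 3]].
A⁴ = P·diag(625, 81, 625)·P⁻¹ = [[625, 0, 0], [0, -1007, -1632], [0, 1088, 1713]].
The requested entry is 1088.

1088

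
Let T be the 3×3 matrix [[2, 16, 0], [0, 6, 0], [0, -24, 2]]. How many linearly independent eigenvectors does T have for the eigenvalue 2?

T − 2I = [[0, 16, 0], [0, 4, 0], [0, -24, 0]].
This matrix has rank 1, so its null space has dimension 3 − 1 = 2.

2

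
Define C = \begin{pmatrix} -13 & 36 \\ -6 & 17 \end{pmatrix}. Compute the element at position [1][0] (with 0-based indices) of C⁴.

Characteristic polynomial: r^2 - 4r - 5 = (r - 5)(r + 1), so the eigenvalues are -1, 5.
r=-1: eigenvector (3, 1).
r=5: eigenvector (-2, -1).
P = [[3, -2], [1, -1]], D = diag(-1, 5), P⁻¹ = [[1, -2], [1, -3]].
C⁴ = P·diag(1, 625)·P⁻¹ = [[-1247, 3744], [-624, 1873]].
The requested entry is -624.

-624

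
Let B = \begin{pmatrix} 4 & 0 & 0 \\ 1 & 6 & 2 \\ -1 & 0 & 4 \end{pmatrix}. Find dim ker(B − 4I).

1

B − 4I = [[0, 0, 0], [1, 2, 2], [-1, 0, 0]].
This matrix has rank 2, so its null space has dimension 3 − 2 = 1.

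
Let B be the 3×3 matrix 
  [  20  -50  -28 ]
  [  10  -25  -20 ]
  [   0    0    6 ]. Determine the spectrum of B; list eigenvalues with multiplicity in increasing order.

Characteristic polynomial: p(r) = r^3 - r^2 - 30r = r(r - 6)(r + 5).
Roots (with multiplicity): -5, 0, 6.

-5, 0, 6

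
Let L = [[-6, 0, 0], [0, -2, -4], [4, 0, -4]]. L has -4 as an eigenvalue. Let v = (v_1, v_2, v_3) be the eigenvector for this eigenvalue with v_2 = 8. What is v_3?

4

L + 4I = [[-2, 0, 0], [0, 2, -4], [4, 0, 0]].
Solving (L + 4I)v = 0 gives the eigenspace spanned by (0, 8, 4).
With v_2 = 8, v = (0, 8, 4), so v_3 = 4.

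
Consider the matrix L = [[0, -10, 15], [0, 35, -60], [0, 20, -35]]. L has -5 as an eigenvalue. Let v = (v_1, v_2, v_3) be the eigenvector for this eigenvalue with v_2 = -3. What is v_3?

L + 5I = [[5, -10, 15], [0, 40, -60], [0, 20, -30]].
Solving (L + 5I)v = 0 gives the eigenspace spanned by (0, -3, -2).
With v_2 = -3, v = (0, -3, -2), so v_3 = -2.

-2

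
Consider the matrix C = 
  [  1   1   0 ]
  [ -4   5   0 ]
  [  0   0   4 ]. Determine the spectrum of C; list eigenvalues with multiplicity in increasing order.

Characteristic polynomial: p(μ) = μ^3 - 10μ^2 + 33μ - 36 = (μ - 4)(μ - 3)^2.
Roots (with multiplicity): 3, 3, 4.

3, 3, 4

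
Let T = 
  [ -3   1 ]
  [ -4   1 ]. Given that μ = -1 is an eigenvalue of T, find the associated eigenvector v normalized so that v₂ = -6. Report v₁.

T + 1I = [[-2, 1], [-4, 2]].
Solving (T + 1I)v = 0 gives the eigenspace spanned by (-3, -6).
With v₂ = -6, v = (-3, -6), so v₁ = -3.

-3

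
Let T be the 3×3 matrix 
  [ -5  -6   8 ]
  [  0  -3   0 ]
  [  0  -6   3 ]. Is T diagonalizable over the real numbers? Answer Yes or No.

Characteristic polynomial: p(r) = r^3 + 5r^2 - 9r - 45 = (r - 3)(r + 3)(r + 5).
All 3 eigenvalues are distinct, so T is diagonalizable.

Yes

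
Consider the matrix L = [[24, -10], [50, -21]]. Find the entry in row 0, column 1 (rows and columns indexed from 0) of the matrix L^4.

Characteristic polynomial: λ^2 - 3λ - 4 = (λ - 4)(λ + 1), so the eigenvalues are -1, 4.
λ=4: eigenvector (1, 2).
λ=-1: eigenvector (2, 5).
P = [[1, 2], [2, 5]], D = diag(4, -1), P⁻¹ = [[5, -2], [-2, 1]].
L⁴ = P·diag(256, 1)·P⁻¹ = [[1276, -510], [2550, -1019]].
The requested entry is -510.

-510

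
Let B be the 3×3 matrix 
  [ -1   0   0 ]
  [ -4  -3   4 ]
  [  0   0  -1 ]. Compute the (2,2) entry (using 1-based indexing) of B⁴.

Characteristic polynomial: t^3 + 5t^2 + 7t + 3 = (t + 1)^2(t + 3), so the eigenvalues are -3, -1, -1.
t=-1: eigenvector (3, -2, 2).
t=-3: eigenvector (0, 1, 0).
t=-1: eigenvector (1, 0, 1).
P = [[3, 0, 1], [-2, 1, 0], [2, 0, 1]], D = diag(-1, -3, -1), P⁻¹ = [[1, 0, -1], [2, 1, -2], [-2, 0, 3]].
B⁴ = P·diag(1, 81, 1)·P⁻¹ = [[1, 0, 0], [160, 81, -160], [0, 0, 1]].
The requested entry is 81.

81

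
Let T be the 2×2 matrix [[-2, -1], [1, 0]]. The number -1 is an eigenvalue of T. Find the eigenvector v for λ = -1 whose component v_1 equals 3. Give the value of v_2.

-3

T + 1I = [[-1, -1], [1, 1]].
Solving (T + 1I)v = 0 gives the eigenspace spanned by (3, -3).
With v_1 = 3, v = (3, -3), so v_2 = -3.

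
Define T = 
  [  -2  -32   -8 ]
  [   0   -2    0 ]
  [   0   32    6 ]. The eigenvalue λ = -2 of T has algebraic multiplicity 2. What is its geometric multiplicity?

2

T + 2I = [[0, -32, -8], [0, 0, 0], [0, 32, 8]].
This matrix has rank 1, so its null space has dimension 3 − 1 = 2.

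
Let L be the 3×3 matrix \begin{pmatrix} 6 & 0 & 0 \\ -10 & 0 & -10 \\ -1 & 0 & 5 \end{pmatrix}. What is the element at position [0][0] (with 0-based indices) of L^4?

Characteristic polynomial: r^3 - 11r^2 + 30r = r(r - 6)(r - 5), so the eigenvalues are 0, 5, 6.
r=6: eigenvector (1, 0, -1).
r=5: eigenvector (0, -2, 1).
r=0: eigenvector (0, 1, 0).
P = [[1, 0, 0], [0, -2, 1], [-1, 1, 0]], D = diag(6, 5, 0), P⁻¹ = [[1, 0, 0], [1, 0, 1], [2, 1, 2]].
L⁴ = P·diag(1296, 625, 0)·P⁻¹ = [[1296, 0, 0], [-1250, 0, -1250], [-671, 0, 625]].
The requested entry is 1296.

1296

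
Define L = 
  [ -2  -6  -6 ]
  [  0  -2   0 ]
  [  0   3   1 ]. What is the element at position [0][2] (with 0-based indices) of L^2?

6

Characteristic polynomial: r^3 + 3r^2 - 4 = (r - 1)(r + 2)^2, so the eigenvalues are -2, -2, 1.
r=-2: eigenvector (1, 0, 0).
r=1: eigenvector (-2, 0, 1).
r=-2: eigenvector (2, -1, 1).
P = [[1, -2, 2], [0, 0, -1], [0, 1, 1]], D = diag(-2, 1, -2), P⁻¹ = [[1, 4, 2], [0, 1, 1], [0, -1, 0]].
L² = P·diag(4, 1, 4)·P⁻¹ = [[4, 6, 6], [0, 4, 0], [0, -3, 1]].
The requested entry is 6.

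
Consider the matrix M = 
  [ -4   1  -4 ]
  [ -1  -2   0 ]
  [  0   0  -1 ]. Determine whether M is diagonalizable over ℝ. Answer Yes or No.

No

Characteristic polynomial: p(r) = r^3 + 7r^2 + 15r + 9 = (r + 1)(r + 3)^2.
r = -3 has algebraic multiplicity 2; rank(M + 3I) = 2, so geometric multiplicity = 1.
Geometric multiplicity < algebraic multiplicity, so M is not diagonalizable.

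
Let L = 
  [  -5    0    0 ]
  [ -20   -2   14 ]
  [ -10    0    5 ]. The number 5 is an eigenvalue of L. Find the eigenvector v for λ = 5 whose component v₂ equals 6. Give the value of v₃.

3

L − 5I = [[-10, 0, 0], [-20, -7, 14], [-10, 0, 0]].
Solving (L − 5I)v = 0 gives the eigenspace spanned by (0, 6, 3).
With v₂ = 6, v = (0, 6, 3), so v₃ = 3.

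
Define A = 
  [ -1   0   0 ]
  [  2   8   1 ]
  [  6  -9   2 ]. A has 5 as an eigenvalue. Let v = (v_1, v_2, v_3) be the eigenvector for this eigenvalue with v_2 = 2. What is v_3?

-6

A − 5I = [[-6, 0, 0], [2, 3, 1], [6, -9, -3]].
Solving (A − 5I)v = 0 gives the eigenspace spanned by (0, 2, -6).
With v_2 = 2, v = (0, 2, -6), so v_3 = -6.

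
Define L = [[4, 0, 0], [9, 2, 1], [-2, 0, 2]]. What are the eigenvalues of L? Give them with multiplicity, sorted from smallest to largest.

Characteristic polynomial: p(λ) = λ^3 - 8λ^2 + 20λ - 16 = (λ - 4)(λ - 2)^2.
Roots (with multiplicity): 2, 2, 4.

2, 2, 4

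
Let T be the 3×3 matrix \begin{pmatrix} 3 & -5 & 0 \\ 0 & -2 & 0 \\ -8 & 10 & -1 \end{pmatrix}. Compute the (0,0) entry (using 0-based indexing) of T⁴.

Characteristic polynomial: λ^3 - 7λ - 6 = (λ - 3)(λ + 1)(λ + 2), so the eigenvalues are -2, -1, 3.
λ=-2: eigenvector (1, 1, -2).
λ=3: eigenvector (1, 0, -2).
λ=-1: eigenvector (0, 0, 1).
P = [[1, 1, 0], [1, 0, 0], [-2, -2, 1]], D = diag(-2, 3, -1), P⁻¹ = [[0, 1, 0], [1, -1, 0], [2, 0, 1]].
T⁴ = P·diag(16, 81, 1)·P⁻¹ = [[81, -65, 0], [0, 16, 0], [-160, 130, 1]].
The requested entry is 81.

81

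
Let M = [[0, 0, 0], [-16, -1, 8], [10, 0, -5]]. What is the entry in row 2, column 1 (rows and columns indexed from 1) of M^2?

96

Characteristic polynomial: s^3 + 6s^2 + 5s = s(s + 1)(s + 5), so the eigenvalues are -5, -1, 0.
s=0: eigenvector (1, 0, 2).
s=-1: eigenvector (0, 1, 0).
s=-5: eigenvector (0, -2, 1).
P = [[1, 0, 0], [0, 1, -2], [2, 0, 1]], D = diag(0, -1, -5), P⁻¹ = [[1, 0, 0], [-4, 1, 2], [-2, 0, 1]].
M² = P·diag(0, 1, 25)·P⁻¹ = [[0, 0, 0], [96, 1, -48], [-50, 0, 25]].
The requested entry is 96.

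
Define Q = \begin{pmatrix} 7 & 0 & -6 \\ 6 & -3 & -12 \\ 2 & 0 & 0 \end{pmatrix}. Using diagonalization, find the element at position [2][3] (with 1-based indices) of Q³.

-108

Characteristic polynomial: t^3 - 4t^2 - 9t + 36 = (t - 4)(t - 3)(t + 3), so the eigenvalues are -3, 3, 4.
t=3: eigenvector (-3, 1, -2).
t=-3: eigenvector (0, 1, 0).
t=4: eigenvector (2, 0, 1).
P = [[-3, 0, 2], [1, 1, 0], [-2, 0, 1]], D = diag(3, -3, 4), P⁻¹ = [[1, 0, -2], [-1, 1, 2], [2, 0, -3]].
Q³ = P·diag(27, -27, 64)·P⁻¹ = [[175, 0, -222], [54, -27, -108], [74, 0, -84]].
The requested entry is -108.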